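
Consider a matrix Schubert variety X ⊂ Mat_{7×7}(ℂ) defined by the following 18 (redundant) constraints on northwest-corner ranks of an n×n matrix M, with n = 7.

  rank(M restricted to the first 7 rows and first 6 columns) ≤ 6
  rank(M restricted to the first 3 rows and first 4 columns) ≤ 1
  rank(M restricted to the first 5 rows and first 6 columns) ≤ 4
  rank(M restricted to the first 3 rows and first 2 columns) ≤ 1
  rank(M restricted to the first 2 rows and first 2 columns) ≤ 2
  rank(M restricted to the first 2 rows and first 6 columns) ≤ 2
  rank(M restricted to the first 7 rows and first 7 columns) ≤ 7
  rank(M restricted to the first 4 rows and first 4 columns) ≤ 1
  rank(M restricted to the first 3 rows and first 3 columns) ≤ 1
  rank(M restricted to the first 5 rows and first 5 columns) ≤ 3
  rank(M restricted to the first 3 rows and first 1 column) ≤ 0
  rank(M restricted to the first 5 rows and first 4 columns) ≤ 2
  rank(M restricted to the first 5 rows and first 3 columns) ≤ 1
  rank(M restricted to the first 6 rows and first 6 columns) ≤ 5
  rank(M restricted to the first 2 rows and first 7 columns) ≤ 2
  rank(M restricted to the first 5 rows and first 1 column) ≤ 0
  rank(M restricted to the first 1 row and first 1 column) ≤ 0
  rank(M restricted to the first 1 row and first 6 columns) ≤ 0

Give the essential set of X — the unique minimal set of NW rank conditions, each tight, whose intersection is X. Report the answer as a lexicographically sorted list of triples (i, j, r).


Reconstructing r_w from the 18 given conditions:

  0  0  0  0  0  0  1
  0  1  1  1  1  1  2
  0  1  1  1  2  2  3
  0  1  1  1  2  3  4
  0  1  1  2  3  4  5
  1  2  2  3  4  5  6
  1  2  3  4  5  6  7

second differences of R give the permutation w = (7, 2, 5, 6, 4, 1, 3).

4 SE-corners of the 15-cell Rothe diagram give Ess(w):

[(1, 6, 0), (4, 4, 1), (5, 1, 0), (5, 3, 1)]


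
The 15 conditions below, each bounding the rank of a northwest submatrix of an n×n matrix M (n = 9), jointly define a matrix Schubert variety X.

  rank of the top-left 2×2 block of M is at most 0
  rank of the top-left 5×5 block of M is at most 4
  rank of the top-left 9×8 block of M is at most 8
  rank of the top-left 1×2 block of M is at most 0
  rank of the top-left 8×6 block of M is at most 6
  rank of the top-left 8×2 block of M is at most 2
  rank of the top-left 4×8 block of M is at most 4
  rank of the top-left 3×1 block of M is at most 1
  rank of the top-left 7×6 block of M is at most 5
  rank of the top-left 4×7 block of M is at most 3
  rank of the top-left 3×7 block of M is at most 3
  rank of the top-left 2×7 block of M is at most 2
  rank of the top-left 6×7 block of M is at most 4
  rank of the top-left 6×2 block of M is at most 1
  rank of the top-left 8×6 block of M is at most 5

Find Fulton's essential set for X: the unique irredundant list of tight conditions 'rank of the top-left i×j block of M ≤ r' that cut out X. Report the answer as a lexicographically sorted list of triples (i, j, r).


Propagating the 15 rank bounds to every northwest block:

  i=1: 0, 0, 1, 1, 1, 1, 1, 1, 1
  i=2: 0, 0, 1, 2, 2, 2, 2, 2, 2
  i=3: 1, 1, 2, 3, 3, 3, 3, 3, 3
  i=4: 1, 1, 2, 3, 3, 3, 3, 4, 4
  i=5: 1, 1, 2, 3, 4, 4, 4, 5, 5
  i=6: 1, 1, 2, 3, 4, 4, 4, 5, 6
  i=7: 1, 2, 3, 4, 5, 5, 5, 6, 7
  i=8: 1, 2, 3, 4, 5, 5, 6, 7, 8
  i=9: 1, 2, 3, 4, 5, 6, 7, 8, 9

reading off 1-entries of Δ²R: w = (3, 4, 1, 8, 5, 9, 2, 7, 6).

Fulton essential set (5 of the 13 Rothe cells):

[(2, 2, 0), (4, 7, 3), (6, 2, 1), (6, 7, 4), (8, 6, 5)]


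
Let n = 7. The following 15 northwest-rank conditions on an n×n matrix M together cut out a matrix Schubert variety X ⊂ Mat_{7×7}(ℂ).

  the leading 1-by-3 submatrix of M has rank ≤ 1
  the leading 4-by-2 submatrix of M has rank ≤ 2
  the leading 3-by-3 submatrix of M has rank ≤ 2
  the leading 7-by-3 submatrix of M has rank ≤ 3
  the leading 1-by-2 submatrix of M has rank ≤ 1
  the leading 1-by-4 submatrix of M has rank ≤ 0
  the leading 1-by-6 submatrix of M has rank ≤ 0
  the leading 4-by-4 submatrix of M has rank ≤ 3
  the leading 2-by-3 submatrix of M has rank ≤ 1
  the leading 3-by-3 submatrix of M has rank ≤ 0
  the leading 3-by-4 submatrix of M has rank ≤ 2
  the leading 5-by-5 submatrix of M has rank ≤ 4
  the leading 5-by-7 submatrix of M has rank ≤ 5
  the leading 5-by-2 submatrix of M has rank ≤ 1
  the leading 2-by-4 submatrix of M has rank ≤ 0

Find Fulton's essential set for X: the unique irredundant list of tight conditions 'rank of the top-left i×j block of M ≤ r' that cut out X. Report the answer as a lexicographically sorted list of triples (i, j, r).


Computing R[i][j] = min implied NW-rank bound (n=7, 15 conditions):

  R[1]: 0 0 0 0 0 0 1
  R[2]: 0 0 0 0 1 1 2
  R[3]: 0 0 0 1 2 2 3
  R[4]: 1 1 1 2 3 3 4
  R[5]: 1 1 2 3 4 4 5
  R[6]: 1 2 3 4 5 5 6
  R[7]: 1 2 3 4 5 6 7

giving w = (7, 5, 4, 1, 3, 2, 6) via Δ²R.

|D(w)|=14, |Ess(w)|=4:

[(1, 6, 0), (2, 4, 0), (3, 3, 0), (5, 2, 1)]


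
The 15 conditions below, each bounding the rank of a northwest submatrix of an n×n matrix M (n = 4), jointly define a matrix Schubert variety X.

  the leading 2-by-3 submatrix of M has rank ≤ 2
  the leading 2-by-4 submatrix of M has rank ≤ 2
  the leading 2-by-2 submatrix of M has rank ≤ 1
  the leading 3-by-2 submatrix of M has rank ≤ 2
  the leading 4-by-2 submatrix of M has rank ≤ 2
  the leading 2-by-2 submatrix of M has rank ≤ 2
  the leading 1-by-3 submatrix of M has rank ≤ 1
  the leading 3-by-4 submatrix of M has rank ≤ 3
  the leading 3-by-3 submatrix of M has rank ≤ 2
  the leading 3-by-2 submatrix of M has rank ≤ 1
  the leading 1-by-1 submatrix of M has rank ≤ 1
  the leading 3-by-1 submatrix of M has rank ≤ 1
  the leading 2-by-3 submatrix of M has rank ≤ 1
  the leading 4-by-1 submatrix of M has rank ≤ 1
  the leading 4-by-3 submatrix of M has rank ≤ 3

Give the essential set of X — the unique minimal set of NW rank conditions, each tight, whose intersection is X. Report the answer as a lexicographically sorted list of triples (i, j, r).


The tightest implied rank at each (i,j), from the 15 conditions:

  1 1 1 1
  1 1 1 2
  1 1 2 3
  1 2 3 4

giving w = (1, 4, 3, 2) via Δ²R.

2 SE-corners of the 3-cell Rothe diagram give Ess(w):

[(2, 3, 1), (3, 2, 1)]


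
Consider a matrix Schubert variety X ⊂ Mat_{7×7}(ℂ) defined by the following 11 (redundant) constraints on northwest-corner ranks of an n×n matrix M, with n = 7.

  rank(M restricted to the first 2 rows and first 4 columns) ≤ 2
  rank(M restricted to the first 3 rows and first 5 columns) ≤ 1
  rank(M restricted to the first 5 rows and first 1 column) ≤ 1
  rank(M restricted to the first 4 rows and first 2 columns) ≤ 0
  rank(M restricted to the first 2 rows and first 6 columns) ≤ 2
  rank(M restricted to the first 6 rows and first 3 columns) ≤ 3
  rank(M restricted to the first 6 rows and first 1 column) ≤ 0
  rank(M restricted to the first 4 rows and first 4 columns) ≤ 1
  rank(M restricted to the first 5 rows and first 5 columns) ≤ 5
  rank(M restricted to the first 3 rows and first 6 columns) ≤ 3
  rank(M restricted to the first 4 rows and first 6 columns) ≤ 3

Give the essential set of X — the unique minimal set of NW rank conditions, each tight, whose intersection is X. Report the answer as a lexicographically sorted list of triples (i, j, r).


Propagating the 11 rank bounds to every northwest block:

  i=1: 0  0  1  1  1  1  1
  i=2: 0  0  1  1  1  2  2
  i=3: 0  0  1  1  1  2  3
  i=4: 0  0  1  1  2  3  4
  i=5: 0  1  2  2  3  4  5
  i=6: 0  1  2  3  4  5  6
  i=7: 1  2  3  4  5  6  7

so w = (3, 6, 7, 5, 2, 4, 1).

Rothe diagram D(w) (15 cells), 4 SE-corners (essential conditions):

[(3, 5, 1), (4, 2, 0), (4, 4, 1), (6, 1, 0)]


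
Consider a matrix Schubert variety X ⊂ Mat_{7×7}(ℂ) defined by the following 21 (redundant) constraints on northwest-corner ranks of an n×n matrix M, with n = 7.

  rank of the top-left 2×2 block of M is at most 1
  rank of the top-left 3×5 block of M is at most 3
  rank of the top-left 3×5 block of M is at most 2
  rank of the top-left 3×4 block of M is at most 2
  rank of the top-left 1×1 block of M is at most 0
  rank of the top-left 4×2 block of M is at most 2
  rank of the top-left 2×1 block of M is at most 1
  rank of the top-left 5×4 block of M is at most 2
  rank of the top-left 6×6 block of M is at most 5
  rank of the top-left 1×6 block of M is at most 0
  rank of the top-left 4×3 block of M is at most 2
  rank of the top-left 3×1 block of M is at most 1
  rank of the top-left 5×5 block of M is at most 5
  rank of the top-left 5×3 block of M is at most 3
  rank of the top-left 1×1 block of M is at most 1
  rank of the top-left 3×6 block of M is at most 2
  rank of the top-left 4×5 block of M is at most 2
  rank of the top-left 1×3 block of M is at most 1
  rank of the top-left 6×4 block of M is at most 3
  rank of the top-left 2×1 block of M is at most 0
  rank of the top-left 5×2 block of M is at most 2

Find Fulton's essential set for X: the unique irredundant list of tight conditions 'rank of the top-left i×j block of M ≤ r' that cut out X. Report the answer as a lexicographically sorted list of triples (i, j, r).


Propagating the 21 rank bounds to every northwest block:

  i=1: 0 | 0 | 0 | 0 | 0 | 0 | 1
  i=2: 0 | 1 | 1 | 1 | 1 | 1 | 2
  i=3: 1 | 2 | 2 | 2 | 2 | 2 | 3
  i=4: 1 | 2 | 2 | 2 | 2 | 3 | 4
  i=5: 1 | 2 | 2 | 2 | 3 | 4 | 5
  i=6: 1 | 2 | 3 | 3 | 4 | 5 | 6
  i=7: 1 | 2 | 3 | 4 | 5 | 6 | 7

so w = (7, 2, 1, 6, 5, 3, 4).

ℓ(w)=12; the 4 essential cells (i,j,r):

[(1, 6, 0), (2, 1, 0), (4, 5, 2), (5, 4, 2)]


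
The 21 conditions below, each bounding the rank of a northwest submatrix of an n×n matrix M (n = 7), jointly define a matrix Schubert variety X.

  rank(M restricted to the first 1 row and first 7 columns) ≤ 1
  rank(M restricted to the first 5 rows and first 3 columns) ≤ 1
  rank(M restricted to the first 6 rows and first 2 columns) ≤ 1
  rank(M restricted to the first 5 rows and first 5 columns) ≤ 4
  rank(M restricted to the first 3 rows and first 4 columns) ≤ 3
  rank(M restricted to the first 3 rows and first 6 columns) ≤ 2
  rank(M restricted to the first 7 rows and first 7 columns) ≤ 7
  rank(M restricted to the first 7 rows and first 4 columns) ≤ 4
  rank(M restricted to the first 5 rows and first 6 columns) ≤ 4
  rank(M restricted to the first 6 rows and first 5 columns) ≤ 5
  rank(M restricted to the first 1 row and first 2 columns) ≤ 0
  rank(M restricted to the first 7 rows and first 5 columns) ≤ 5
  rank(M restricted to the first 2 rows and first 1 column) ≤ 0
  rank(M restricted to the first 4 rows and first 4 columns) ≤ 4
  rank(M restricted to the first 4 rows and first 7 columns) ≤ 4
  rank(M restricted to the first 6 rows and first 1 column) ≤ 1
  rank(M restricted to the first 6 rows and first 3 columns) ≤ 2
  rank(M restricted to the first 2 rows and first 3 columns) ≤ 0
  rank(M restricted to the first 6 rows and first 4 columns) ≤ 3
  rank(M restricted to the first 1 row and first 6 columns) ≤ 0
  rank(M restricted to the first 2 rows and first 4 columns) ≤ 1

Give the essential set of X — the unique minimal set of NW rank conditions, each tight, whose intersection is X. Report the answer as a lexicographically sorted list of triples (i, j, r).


Reconstructing r_w from the 21 given conditions:

  i=1: 0 | 0 | 0 | 0 | 0 | 0 | 1
  i=2: 0 | 0 | 0 | 1 | 1 | 1 | 2
  i=3: 1 | 1 | 1 | 2 | 2 | 2 | 3
  i=4: 1 | 1 | 1 | 2 | 3 | 3 | 4
  i=5: 1 | 1 | 1 | 2 | 3 | 4 | 5
  i=6: 1 | 1 | 2 | 3 | 4 | 5 | 6
  i=7: 1 | 2 | 3 | 4 | 5 | 6 | 7

second differences of R give the permutation w = (7, 4, 1, 5, 6, 3, 2).

Fulton essential set (4 of the 14 Rothe cells):

[(1, 6, 0), (2, 3, 0), (5, 3, 1), (6, 2, 1)]


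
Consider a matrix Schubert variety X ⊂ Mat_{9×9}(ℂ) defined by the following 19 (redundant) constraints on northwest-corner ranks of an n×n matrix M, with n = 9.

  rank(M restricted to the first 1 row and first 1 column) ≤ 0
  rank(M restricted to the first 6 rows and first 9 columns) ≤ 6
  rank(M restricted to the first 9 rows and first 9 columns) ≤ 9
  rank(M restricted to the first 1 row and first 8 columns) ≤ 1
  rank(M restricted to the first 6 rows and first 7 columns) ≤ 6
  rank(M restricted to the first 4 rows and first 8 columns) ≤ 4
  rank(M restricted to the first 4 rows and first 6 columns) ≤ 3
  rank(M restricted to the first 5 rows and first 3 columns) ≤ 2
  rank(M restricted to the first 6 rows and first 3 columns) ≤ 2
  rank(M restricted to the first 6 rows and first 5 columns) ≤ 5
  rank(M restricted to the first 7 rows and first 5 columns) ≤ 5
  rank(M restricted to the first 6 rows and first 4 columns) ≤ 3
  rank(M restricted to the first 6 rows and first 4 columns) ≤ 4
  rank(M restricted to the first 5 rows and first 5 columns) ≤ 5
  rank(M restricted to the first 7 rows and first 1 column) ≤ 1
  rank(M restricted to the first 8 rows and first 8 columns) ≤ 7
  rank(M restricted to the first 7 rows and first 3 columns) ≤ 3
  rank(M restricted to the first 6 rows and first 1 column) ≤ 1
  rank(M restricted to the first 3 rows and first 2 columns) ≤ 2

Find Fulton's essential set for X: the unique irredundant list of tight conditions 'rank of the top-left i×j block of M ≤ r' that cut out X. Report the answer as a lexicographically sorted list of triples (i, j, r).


The tightest implied rank at each (i,j), from the 19 conditions:

  0, 1, 1, 1, 1, 1, 1, 1, 1
  1, 2, 2, 2, 2, 2, 2, 2, 2
  1, 2, 2, 3, 3, 3, 3, 3, 3
  1, 2, 2, 3, 3, 3, 4, 4, 4
  1, 2, 2, 3, 4, 4, 5, 5, 5
  1, 2, 2, 3, 4, 5, 6, 6, 6
  1, 2, 3, 4, 5, 6, 7, 7, 7
  1, 2, 3, 4, 5, 6, 7, 7, 8
  1, 2, 3, 4, 5, 6, 7, 8, 9

giving w = (2, 1, 4, 7, 5, 6, 3, 9, 8) via Δ²R.

Fulton essential set (4 of the 8 Rothe cells):

[(1, 1, 0), (4, 6, 3), (6, 3, 2), (8, 8, 7)]


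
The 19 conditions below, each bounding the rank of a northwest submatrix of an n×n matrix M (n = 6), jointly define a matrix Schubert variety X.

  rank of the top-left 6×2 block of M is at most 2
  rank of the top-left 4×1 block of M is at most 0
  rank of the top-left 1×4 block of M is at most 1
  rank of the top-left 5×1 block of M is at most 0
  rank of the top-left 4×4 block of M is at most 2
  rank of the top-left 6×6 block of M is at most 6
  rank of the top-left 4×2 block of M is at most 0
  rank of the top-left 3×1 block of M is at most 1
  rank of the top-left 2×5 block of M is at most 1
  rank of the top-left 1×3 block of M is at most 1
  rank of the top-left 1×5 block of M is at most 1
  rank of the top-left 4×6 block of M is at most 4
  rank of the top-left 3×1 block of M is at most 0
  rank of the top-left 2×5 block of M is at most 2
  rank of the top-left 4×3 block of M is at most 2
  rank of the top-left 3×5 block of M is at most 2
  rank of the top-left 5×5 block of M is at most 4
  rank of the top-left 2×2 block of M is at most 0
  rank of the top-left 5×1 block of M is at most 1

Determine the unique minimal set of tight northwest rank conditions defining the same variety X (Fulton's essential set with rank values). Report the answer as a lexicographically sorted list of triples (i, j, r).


Propagating the 19 rank bounds to every northwest block:

  0, 0, 1, 1, 1, 1
  0, 0, 1, 1, 1, 2
  0, 0, 1, 2, 2, 3
  0, 0, 1, 2, 3, 4
  0, 1, 2, 3, 4, 5
  1, 2, 3, 4, 5, 6

second differences of R give the permutation w = (3, 6, 4, 5, 2, 1).

ℓ(w)=11; the 3 essential cells (i,j,r):

[(2, 5, 1), (4, 2, 0), (5, 1, 0)]


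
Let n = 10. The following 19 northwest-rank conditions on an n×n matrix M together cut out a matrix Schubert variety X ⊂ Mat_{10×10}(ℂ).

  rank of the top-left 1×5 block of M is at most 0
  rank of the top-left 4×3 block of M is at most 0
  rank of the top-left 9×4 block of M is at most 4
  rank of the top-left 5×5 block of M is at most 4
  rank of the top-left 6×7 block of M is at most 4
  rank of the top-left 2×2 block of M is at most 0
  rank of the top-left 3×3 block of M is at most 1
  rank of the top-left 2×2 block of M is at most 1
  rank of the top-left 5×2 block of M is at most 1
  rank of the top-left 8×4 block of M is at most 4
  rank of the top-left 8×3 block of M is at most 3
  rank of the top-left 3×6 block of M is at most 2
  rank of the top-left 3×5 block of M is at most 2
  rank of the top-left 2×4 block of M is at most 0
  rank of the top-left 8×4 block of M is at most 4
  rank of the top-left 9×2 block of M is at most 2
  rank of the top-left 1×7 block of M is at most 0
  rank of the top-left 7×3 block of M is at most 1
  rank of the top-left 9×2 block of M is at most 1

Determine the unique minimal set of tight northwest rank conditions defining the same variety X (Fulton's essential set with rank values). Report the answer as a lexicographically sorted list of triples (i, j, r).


Propagating the 19 rank bounds to every northwest block:

  0, 0, 0, 0, 0, 0, 0, 1, 1, 1
  0, 0, 0, 0, 1, 1, 1, 2, 2, 2
  0, 0, 0, 1, 2, 2, 2, 3, 3, 3
  0, 0, 0, 1, 2, 3, 3, 4, 4, 4
  1, 1, 1, 2, 3, 4, 4, 5, 5, 5
  1, 1, 1, 2, 3, 4, 4, 5, 6, 6
  1, 1, 1, 2, 3, 4, 5, 6, 7, 7
  1, 1, 2, 3, 4, 5, 6, 7, 8, 8
  1, 1, 2, 3, 4, 5, 6, 7, 8, 9
  1, 2, 3, 4, 5, 6, 7, 8, 9, 10

second differences of R give the permutation w = (8, 5, 4, 6, 1, 9, 7, 3, 10, 2).

|D(w)|=24, |Ess(w)|=6:

[(1, 7, 0), (2, 4, 0), (4, 3, 0), (6, 7, 4), (7, 3, 1), (9, 2, 1)]


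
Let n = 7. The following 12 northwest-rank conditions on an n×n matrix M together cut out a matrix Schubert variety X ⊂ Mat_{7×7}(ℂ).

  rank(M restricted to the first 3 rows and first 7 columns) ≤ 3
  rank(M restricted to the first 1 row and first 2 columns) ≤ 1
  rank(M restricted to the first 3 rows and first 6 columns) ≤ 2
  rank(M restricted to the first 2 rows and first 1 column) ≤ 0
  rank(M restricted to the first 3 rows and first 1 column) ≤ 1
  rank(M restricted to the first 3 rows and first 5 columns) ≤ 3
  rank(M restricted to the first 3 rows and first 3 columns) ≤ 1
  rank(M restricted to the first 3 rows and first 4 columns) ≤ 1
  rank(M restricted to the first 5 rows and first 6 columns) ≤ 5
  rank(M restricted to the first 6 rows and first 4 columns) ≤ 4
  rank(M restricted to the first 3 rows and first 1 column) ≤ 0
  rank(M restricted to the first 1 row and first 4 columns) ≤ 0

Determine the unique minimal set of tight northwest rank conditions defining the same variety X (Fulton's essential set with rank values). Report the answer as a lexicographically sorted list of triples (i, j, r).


The tightest implied rank at each (i,j), from the 12 conditions:

  R[1]: 0  0  0  0  1  1  1
  R[2]: 0  1  1  1  2  2  2
  R[3]: 0  1  1  1  2  2  3
  R[4]: 1  2  2  2  3  3  4
  R[5]: 1  2  3  3  4  4  5
  R[6]: 1  2  3  4  5  5  6
  R[7]: 1  2  3  4  5  6  7

second differences of R give the permutation w = (5, 2, 7, 1, 3, 4, 6).

ℓ(w)=9; the 4 essential cells (i,j,r):

[(1, 4, 0), (3, 1, 0), (3, 4, 1), (3, 6, 2)]


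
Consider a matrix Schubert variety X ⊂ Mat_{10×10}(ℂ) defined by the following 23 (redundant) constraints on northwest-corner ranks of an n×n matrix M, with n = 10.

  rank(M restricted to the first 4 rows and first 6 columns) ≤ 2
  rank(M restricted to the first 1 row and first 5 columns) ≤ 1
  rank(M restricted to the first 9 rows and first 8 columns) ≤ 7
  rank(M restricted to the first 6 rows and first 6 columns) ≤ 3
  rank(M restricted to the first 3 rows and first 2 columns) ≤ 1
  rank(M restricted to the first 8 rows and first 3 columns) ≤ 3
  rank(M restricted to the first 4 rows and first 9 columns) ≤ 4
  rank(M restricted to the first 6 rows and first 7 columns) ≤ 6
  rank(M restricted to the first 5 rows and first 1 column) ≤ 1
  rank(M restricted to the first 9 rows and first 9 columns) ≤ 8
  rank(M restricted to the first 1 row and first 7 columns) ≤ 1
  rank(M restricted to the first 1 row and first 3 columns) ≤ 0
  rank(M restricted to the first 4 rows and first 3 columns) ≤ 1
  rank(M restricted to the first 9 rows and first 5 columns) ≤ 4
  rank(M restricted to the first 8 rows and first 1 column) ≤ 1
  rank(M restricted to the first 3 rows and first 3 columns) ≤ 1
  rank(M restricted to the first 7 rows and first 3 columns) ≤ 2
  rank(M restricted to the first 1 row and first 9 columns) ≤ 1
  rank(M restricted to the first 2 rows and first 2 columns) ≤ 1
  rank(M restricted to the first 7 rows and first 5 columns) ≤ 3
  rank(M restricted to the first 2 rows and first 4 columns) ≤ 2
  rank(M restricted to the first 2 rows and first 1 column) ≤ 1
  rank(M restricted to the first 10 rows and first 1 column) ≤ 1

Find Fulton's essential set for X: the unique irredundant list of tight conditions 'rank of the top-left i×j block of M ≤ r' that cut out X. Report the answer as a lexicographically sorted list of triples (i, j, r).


Rank table r_w(10×10) implied by the 23 constraints:

  0  0  0  1  1  1  1  1  1  1
  1  1  1  2  2  2  2  2  2  2
  1  1  1  2  2  2  3  3  3  3
  1  1  1  2  2  2  3  4  4  4
  1  2  2  3  3  3  4  5  5  5
  1  2  2  3  3  3  4  5  6  6
  1  2  2  3  3  4  5  6  7  7
  1  2  3  4  4  5  6  7  8  8
  1  2  3  4  4  5  6  7  8  9
  1  2  3  4  5  6  7  8  9  10

second differences of R give the permutation w = (4, 1, 7, 8, 2, 9, 6, 3, 10, 5).

D(w) has 17 cells with 7 SE-corners; essential set:

[(1, 3, 0), (4, 3, 1), (4, 6, 2), (6, 6, 3), (7, 3, 2), (7, 5, 3), (9, 5, 4)]


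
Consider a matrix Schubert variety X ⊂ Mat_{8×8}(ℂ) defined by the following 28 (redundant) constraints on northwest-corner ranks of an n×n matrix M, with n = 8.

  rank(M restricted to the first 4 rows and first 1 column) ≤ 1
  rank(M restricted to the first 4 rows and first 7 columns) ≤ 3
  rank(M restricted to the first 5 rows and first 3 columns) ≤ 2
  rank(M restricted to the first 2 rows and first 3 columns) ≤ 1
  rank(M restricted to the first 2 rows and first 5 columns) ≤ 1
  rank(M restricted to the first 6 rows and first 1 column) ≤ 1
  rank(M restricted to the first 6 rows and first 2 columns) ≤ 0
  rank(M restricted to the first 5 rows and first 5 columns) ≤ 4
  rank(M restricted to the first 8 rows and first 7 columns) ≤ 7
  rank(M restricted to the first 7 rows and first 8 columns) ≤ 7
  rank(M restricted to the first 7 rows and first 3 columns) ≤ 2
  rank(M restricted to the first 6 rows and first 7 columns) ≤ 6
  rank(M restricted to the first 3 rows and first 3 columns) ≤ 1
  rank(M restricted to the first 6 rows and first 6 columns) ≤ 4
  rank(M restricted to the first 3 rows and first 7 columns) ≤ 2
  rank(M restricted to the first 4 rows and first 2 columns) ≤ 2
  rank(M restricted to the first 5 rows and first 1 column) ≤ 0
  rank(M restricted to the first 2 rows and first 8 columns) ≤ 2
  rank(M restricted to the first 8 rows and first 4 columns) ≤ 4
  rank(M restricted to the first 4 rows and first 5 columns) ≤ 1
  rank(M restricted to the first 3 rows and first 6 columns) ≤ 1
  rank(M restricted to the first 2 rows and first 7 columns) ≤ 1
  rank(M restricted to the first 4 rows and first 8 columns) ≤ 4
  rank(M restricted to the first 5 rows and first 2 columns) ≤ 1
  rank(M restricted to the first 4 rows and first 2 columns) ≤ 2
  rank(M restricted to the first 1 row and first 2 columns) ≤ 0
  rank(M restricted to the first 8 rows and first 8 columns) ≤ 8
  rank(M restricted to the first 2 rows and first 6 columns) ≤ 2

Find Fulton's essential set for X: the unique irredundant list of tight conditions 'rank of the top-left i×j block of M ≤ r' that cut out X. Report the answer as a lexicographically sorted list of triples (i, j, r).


Reconstructing r_w from the 28 given conditions:

  row 1: 0  0  1  1  1  1  1  1
  row 2: 0  0  1  1  1  1  1  2
  row 3: 0  0  1  1  1  1  2  3
  row 4: 0  0  1  1  1  2  3  4
  row 5: 0  0  1  2  2  3  4  5
  row 6: 0  0  1  2  3  4  5  6
  row 7: 1  1  2  3  4  5  6  7
  row 8: 1  2  3  4  5  6  7  8

hence w(1..8) = (3, 8, 7, 6, 4, 5, 1, 2).

Fulton essential set (4 of the 21 Rothe cells):

[(2, 7, 1), (3, 6, 1), (4, 5, 1), (6, 2, 0)]


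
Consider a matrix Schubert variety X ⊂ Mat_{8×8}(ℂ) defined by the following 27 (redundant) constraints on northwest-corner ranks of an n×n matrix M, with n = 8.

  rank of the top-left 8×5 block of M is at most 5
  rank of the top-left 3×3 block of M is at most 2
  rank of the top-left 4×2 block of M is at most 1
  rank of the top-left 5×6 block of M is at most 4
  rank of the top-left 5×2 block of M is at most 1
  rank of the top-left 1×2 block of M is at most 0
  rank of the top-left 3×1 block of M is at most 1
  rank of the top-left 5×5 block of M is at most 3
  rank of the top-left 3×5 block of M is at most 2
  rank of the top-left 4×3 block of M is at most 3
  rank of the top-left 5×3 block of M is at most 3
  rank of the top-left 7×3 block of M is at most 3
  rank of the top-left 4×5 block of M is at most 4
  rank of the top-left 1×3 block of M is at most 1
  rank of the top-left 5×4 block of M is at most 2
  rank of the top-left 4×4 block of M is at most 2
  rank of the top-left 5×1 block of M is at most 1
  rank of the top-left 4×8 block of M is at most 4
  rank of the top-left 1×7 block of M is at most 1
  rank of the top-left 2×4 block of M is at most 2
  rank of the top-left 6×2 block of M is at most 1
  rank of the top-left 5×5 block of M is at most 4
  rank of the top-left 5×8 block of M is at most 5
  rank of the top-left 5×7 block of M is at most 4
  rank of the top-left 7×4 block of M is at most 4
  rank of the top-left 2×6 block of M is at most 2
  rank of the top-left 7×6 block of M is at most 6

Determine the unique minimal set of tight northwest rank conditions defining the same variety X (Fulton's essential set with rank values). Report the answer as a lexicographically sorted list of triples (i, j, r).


Computing R[i][j] = min implied NW-rank bound (n=8, 27 conditions):

  row 1: 0, 0, 1, 1, 1, 1, 1, 1
  row 2: 1, 1, 2, 2, 2, 2, 2, 2
  row 3: 1, 1, 2, 2, 2, 3, 3, 3
  row 4: 1, 1, 2, 2, 3, 4, 4, 4
  row 5: 1, 1, 2, 2, 3, 4, 4, 5
  row 6: 1, 1, 2, 3, 4, 5, 5, 6
  row 7: 1, 2, 3, 4, 5, 6, 6, 7
  row 8: 1, 2, 3, 4, 5, 6, 7, 8

hence w(1..8) = (3, 1, 6, 5, 8, 4, 2, 7).

Fulton essential set (5 of the 11 Rothe cells):

[(1, 2, 0), (3, 5, 2), (5, 4, 2), (5, 7, 4), (6, 2, 1)]


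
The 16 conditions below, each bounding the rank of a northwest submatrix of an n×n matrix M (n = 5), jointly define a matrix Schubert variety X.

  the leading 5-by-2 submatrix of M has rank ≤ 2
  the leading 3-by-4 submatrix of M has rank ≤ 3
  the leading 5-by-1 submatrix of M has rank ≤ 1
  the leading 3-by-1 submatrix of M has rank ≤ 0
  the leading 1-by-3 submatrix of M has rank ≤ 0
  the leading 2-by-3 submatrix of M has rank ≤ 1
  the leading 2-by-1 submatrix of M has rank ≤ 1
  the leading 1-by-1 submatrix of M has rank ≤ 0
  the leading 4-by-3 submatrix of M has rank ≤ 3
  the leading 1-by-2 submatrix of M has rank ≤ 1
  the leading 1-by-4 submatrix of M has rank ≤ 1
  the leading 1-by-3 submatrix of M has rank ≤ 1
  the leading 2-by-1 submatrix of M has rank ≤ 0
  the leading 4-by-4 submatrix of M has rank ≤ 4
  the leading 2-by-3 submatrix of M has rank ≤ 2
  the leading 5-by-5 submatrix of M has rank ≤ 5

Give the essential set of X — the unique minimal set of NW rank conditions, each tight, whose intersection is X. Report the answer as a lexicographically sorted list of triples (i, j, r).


Computing R[i][j] = min implied NW-rank bound (n=5, 16 conditions):

  R[1]: 0 0 0 1 1
  R[2]: 0 1 1 2 2
  R[3]: 0 1 2 3 3
  R[4]: 1 2 3 4 4
  R[5]: 1 2 3 4 5

giving w = (4, 2, 3, 1, 5) via Δ²R.

ℓ(w)=5; the 2 essential cells (i,j,r):

[(1, 3, 0), (3, 1, 0)]


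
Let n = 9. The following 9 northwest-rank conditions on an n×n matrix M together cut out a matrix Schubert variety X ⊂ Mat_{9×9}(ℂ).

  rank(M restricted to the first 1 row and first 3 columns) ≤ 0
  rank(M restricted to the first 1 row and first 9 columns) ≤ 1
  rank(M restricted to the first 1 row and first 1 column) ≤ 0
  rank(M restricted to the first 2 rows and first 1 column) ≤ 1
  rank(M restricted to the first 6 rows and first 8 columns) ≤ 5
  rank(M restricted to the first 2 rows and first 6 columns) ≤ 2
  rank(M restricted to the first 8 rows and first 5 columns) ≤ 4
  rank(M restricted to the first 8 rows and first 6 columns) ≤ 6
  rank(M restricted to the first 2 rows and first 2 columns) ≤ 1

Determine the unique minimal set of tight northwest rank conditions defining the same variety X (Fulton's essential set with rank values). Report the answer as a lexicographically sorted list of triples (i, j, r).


Rank table r_w(9×9) implied by the 9 constraints:

  R[1]: 0 | 0 | 0 | 1 | 1 | 1 | 1 | 1 | 1
  R[2]: 1 | 1 | 1 | 2 | 2 | 2 | 2 | 2 | 2
  R[3]: 1 | 2 | 2 | 3 | 3 | 3 | 3 | 3 | 3
  R[4]: 1 | 2 | 3 | 4 | 4 | 4 | 4 | 4 | 4
  R[5]: 1 | 2 | 3 | 4 | 4 | 5 | 5 | 5 | 5
  R[6]: 1 | 2 | 3 | 4 | 4 | 5 | 5 | 5 | 6
  R[7]: 1 | 2 | 3 | 4 | 4 | 5 | 6 | 6 | 7
  R[8]: 1 | 2 | 3 | 4 | 4 | 5 | 6 | 7 | 8
  R[9]: 1 | 2 | 3 | 4 | 5 | 6 | 7 | 8 | 9

reading off 1-entries of Δ²R: w = (4, 1, 2, 3, 6, 9, 7, 8, 5).

3 SE-corners of the 9-cell Rothe diagram give Ess(w):

[(1, 3, 0), (6, 8, 5), (8, 5, 4)]


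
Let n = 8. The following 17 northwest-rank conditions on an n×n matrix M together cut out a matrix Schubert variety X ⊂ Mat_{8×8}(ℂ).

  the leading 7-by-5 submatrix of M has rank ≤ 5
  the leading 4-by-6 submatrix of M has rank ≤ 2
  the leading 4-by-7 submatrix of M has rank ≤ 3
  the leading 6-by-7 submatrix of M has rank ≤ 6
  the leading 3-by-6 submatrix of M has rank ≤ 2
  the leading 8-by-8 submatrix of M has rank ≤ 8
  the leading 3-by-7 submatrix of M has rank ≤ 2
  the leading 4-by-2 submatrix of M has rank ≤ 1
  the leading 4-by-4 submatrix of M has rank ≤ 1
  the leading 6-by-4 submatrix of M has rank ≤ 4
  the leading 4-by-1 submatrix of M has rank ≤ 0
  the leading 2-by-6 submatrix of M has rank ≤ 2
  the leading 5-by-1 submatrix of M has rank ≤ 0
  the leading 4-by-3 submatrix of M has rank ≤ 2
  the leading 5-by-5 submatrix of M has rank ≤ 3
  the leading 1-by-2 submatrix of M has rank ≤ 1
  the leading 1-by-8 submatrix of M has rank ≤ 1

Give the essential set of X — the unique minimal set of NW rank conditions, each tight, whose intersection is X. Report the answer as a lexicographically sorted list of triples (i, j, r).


The tightest implied rank at each (i,j), from the 17 conditions:

  i=1: 0, 1, 1, 1, 1, 1, 1, 1
  i=2: 0, 1, 1, 1, 2, 2, 2, 2
  i=3: 0, 1, 1, 1, 2, 2, 2, 3
  i=4: 0, 1, 1, 1, 2, 2, 3, 4
  i=5: 0, 1, 2, 2, 3, 3, 4, 5
  i=6: 1, 2, 3, 3, 4, 4, 5, 6
  i=7: 1, 2, 3, 4, 5, 5, 6, 7
  i=8: 1, 2, 3, 4, 5, 6, 7, 8

giving w = (2, 5, 8, 7, 3, 1, 4, 6) via Δ²R.

D(w) has 14 cells with 4 SE-corners; essential set:

[(3, 7, 2), (4, 4, 1), (4, 6, 2), (5, 1, 0)]


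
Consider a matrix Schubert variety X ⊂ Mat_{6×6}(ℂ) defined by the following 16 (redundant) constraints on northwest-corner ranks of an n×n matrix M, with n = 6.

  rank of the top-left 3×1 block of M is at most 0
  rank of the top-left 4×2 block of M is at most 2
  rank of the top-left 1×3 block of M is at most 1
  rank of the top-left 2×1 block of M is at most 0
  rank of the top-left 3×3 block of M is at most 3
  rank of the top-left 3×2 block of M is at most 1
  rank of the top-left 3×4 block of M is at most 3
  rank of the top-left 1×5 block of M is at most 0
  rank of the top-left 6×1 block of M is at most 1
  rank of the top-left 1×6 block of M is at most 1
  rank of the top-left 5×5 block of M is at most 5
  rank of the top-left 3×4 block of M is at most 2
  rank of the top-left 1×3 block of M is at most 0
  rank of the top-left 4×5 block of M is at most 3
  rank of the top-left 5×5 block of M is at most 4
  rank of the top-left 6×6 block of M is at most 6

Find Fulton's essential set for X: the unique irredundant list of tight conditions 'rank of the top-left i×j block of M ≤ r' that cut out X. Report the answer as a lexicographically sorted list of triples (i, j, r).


Rank table r_w(6×6) implied by the 16 constraints:

  i=1: 0, 0, 0, 0, 0, 1
  i=2: 0, 1, 1, 1, 1, 2
  i=3: 0, 1, 2, 2, 2, 3
  i=4: 1, 2, 3, 3, 3, 4
  i=5: 1, 2, 3, 4, 4, 5
  i=6: 1, 2, 3, 4, 5, 6

so w = (6, 2, 3, 1, 4, 5).

Fulton essential set (2 of the 7 Rothe cells):

[(1, 5, 0), (3, 1, 0)]


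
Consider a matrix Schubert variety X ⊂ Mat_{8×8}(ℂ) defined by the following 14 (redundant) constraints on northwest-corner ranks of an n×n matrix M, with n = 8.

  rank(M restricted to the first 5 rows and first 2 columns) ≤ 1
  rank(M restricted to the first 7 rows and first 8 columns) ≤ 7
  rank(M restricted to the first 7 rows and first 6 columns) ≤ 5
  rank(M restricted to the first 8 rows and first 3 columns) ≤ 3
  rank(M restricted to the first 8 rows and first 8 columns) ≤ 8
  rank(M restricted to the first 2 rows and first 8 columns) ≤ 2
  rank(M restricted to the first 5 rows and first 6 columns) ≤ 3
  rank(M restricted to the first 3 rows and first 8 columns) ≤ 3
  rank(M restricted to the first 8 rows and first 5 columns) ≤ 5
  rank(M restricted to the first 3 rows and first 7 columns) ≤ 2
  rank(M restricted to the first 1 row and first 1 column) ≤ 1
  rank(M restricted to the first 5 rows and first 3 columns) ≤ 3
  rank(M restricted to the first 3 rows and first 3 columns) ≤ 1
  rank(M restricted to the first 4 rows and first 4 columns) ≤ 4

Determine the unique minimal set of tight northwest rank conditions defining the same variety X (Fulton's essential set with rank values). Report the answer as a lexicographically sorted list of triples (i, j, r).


Recovering R(i,j) via the rank-extension bound from the 14 conditions:

  i=1: 1 1 1 1 1 1 1 1
  i=2: 1 1 1 2 2 2 2 2
  i=3: 1 1 1 2 2 2 2 3
  i=4: 1 1 2 3 3 3 3 4
  i=5: 1 1 2 3 3 3 4 5
  i=6: 1 2 3 4 4 4 5 6
  i=7: 1 2 3 4 5 5 6 7
  i=8: 1 2 3 4 5 6 7 8

so w = (1, 4, 8, 3, 7, 2, 5, 6).

ℓ(w)=11; the 4 essential cells (i,j,r):

[(3, 3, 1), (3, 7, 2), (5, 2, 1), (5, 6, 3)]


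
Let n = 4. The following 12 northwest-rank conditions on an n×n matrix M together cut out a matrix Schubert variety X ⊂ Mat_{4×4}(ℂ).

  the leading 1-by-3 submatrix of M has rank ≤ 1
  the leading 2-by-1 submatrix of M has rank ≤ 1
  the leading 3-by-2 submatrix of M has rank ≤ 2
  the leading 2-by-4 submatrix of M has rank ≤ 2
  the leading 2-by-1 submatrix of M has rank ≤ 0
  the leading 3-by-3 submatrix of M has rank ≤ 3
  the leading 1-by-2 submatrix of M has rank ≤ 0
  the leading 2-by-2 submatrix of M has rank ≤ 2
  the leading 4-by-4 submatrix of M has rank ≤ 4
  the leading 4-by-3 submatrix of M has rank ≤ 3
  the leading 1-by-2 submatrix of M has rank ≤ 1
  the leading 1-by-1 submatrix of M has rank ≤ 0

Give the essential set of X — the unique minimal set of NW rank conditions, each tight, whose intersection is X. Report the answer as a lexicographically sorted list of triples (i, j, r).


Computing R[i][j] = min implied NW-rank bound (n=4, 12 conditions):

  R[1]: 0, 0, 1, 1
  R[2]: 0, 1, 2, 2
  R[3]: 1, 2, 3, 3
  R[4]: 1, 2, 3, 4

so w = (3, 2, 1, 4).

ℓ(w)=3; the 2 essential cells (i,j,r):

[(1, 2, 0), (2, 1, 0)]


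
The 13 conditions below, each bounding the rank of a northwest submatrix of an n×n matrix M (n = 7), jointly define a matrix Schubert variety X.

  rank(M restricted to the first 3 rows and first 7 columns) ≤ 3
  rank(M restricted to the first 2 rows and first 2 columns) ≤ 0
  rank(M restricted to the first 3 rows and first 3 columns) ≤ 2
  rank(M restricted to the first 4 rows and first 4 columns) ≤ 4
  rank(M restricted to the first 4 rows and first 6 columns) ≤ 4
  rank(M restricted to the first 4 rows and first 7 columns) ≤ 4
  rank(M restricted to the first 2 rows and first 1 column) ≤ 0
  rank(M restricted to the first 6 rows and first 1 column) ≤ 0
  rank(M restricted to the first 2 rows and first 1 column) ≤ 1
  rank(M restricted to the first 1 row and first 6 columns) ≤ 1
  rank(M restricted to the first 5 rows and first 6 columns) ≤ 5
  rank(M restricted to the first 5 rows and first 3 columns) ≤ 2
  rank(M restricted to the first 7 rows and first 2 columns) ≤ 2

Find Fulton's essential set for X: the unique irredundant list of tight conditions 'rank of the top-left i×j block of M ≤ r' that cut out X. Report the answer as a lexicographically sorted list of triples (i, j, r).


The tightest implied rank at each (i,j), from the 13 conditions:

  i=1: 0 0 1 1 1 1 1
  i=2: 0 0 1 2 2 2 2
  i=3: 0 1 2 3 3 3 3
  i=4: 0 1 2 3 4 4 4
  i=5: 0 1 2 3 4 5 5
  i=6: 0 1 2 3 4 5 6
  i=7: 1 2 3 4 5 6 7

giving w = (3, 4, 2, 5, 6, 7, 1) via Δ²R.

Rothe diagram D(w) (8 cells), 2 SE-corners (essential conditions):

[(2, 2, 0), (6, 1, 0)]


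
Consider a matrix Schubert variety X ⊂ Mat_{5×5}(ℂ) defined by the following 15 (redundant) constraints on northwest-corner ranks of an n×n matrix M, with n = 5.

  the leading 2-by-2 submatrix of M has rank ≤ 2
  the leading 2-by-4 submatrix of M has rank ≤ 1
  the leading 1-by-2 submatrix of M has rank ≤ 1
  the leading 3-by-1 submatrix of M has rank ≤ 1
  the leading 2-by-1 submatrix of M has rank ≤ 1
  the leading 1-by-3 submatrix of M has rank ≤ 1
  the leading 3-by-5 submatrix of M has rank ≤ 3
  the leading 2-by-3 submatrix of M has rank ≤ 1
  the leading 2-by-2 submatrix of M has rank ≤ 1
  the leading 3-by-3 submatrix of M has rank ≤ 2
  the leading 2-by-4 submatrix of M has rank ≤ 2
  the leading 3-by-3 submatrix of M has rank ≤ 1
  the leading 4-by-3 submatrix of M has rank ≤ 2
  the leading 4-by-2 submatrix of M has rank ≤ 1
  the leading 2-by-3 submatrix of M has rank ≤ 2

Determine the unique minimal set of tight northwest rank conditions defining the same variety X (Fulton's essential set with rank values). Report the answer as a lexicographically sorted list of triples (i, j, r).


Reconstructing r_w from the 15 given conditions:

  1 | 1 | 1 | 1 | 1
  1 | 1 | 1 | 1 | 2
  1 | 1 | 1 | 2 | 3
  1 | 1 | 2 | 3 | 4
  1 | 2 | 3 | 4 | 5

giving w = (1, 5, 4, 3, 2) via Δ²R.

D(w) has 6 cells with 3 SE-corners; essential set:

[(2, 4, 1), (3, 3, 1), (4, 2, 1)]


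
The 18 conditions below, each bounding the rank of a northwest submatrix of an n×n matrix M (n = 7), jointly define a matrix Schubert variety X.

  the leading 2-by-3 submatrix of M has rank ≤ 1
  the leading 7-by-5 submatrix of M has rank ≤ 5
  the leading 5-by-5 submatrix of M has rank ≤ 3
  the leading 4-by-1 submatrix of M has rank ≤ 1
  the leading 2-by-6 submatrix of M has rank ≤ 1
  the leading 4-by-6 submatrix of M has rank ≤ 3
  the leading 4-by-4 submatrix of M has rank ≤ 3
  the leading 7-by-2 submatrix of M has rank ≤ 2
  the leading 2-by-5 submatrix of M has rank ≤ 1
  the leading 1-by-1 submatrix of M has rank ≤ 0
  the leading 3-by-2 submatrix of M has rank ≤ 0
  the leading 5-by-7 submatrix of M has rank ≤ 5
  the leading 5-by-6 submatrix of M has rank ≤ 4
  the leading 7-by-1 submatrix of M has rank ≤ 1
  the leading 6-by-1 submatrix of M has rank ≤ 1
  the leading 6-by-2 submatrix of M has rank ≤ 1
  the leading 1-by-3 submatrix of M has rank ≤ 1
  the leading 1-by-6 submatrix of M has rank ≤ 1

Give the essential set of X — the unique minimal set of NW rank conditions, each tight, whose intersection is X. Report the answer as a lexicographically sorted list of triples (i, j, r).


Computing R[i][j] = min implied NW-rank bound (n=7, 18 conditions):

  0  0  1  1  1  1  1
  0  0  1  1  1  1  2
  0  0  1  2  2  2  3
  1  1  2  3  3  3  4
  1  1  2  3  3  4  5
  1  1  2  3  4  5  6
  1  2  3  4  5  6  7

reading off 1-entries of Δ²R: w = (3, 7, 4, 1, 6, 5, 2).

ℓ(w)=12; the 4 essential cells (i,j,r):

[(2, 6, 1), (3, 2, 0), (5, 5, 3), (6, 2, 1)]


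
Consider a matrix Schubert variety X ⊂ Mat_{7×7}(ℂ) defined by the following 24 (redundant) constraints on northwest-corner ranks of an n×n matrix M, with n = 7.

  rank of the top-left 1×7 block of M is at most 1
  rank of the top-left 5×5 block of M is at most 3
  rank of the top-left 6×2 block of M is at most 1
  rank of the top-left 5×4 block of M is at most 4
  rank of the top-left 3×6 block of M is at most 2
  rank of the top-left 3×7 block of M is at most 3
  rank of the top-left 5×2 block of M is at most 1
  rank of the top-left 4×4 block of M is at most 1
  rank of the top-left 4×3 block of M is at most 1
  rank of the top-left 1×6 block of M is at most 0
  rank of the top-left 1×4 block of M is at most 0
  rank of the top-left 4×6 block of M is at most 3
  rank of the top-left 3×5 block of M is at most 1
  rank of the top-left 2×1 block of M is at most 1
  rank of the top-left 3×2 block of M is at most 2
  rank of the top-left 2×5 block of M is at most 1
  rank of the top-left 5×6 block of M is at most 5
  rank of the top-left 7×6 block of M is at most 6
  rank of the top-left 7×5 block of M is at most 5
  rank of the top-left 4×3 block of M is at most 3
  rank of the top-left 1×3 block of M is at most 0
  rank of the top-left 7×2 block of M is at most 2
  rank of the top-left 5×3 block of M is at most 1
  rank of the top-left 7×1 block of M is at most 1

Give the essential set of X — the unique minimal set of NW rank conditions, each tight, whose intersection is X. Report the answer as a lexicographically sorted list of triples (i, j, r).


Rank table r_w(7×7) implied by the 24 constraints:

  0 | 0 | 0 | 0 | 0 | 0 | 1
  1 | 1 | 1 | 1 | 1 | 1 | 2
  1 | 1 | 1 | 1 | 1 | 2 | 3
  1 | 1 | 1 | 1 | 2 | 3 | 4
  1 | 1 | 1 | 2 | 3 | 4 | 5
  1 | 1 | 2 | 3 | 4 | 5 | 6
  1 | 2 | 3 | 4 | 5 | 6 | 7

second differences of R give the permutation w = (7, 1, 6, 5, 4, 3, 2).

5 SE-corners of the 16-cell Rothe diagram give Ess(w):

[(1, 6, 0), (3, 5, 1), (4, 4, 1), (5, 3, 1), (6, 2, 1)]
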